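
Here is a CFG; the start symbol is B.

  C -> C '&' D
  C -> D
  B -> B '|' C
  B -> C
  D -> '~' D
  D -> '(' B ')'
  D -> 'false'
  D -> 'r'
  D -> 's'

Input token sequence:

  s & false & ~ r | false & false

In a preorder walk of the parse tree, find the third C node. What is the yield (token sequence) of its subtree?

[B [B [C [C [C [D s]] & [D false]] & [D ~ [D r]]]] | [C [C [D false]] & [D false]]]

s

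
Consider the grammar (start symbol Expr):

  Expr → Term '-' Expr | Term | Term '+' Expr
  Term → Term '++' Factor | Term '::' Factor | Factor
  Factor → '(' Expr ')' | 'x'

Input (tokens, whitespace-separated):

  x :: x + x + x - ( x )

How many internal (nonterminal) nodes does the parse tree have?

[Expr [Term [Term [Factor x]] :: [Factor x]] + [Expr [Term [Factor x]] + [Expr [Term [Factor x]] - [Expr [Term [Factor ( [Expr [Term [Factor x]]] )]]]]]]

17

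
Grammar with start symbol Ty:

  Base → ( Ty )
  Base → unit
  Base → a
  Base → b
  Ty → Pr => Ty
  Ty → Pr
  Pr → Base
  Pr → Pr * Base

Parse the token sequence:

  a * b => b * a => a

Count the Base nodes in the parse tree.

5

[Ty [Pr [Pr [Base a]] * [Base b]] => [Ty [Pr [Pr [Base b]] * [Base a]] => [Ty [Pr [Base a]]]]]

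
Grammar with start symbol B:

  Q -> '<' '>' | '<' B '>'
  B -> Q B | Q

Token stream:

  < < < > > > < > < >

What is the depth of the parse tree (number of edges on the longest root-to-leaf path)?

6

[B [Q < [B [Q < [B [Q < >]] >]] >] [B [Q < >] [B [Q < >]]]]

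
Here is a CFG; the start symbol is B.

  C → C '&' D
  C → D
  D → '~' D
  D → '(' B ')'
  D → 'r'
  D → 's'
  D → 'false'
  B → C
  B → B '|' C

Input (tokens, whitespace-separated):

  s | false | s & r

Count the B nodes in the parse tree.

[B [B [B [C [D s]]] | [C [D false]]] | [C [C [D s]] & [D r]]]

3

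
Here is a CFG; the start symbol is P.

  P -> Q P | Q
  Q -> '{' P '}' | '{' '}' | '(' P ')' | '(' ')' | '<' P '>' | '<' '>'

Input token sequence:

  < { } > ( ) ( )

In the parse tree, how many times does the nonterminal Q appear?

[P [Q < [P [Q { }]] >] [P [Q ( )] [P [Q ( )]]]]

4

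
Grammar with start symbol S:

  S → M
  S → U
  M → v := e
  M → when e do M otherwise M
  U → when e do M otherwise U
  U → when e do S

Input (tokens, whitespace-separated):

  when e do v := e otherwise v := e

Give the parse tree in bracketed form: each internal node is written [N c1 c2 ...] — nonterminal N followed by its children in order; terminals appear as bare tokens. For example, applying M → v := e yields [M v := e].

S
M
when e do M otherwise M
when e do v := e otherwise M
when e do v := e otherwise v := e

[S [M when e do [M v := e] otherwise [M v := e]]]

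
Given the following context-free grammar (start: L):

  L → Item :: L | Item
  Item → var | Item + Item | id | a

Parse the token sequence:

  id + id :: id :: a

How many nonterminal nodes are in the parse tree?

[L [Item [Item id] + [Item id]] :: [L [Item id] :: [L [Item a]]]]

8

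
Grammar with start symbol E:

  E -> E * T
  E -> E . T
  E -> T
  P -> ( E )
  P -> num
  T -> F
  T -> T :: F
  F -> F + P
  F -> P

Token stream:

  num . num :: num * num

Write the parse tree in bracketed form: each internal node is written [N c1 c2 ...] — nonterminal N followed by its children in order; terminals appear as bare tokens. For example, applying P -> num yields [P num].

E
E * T
E . T * T
T . T * T
F . T * T
P . T * T
num . T * T
num . T :: F * T
num . F :: F * T
num . P :: F * T
num . num :: F * T
num . num :: P * T
num . num :: num * T
num . num :: num * F
num . num :: num * P
num . num :: num * num

[E [E [E [T [F [P num]]]] . [T [T [F [P num]]] :: [F [P num]]]] * [T [F [P num]]]]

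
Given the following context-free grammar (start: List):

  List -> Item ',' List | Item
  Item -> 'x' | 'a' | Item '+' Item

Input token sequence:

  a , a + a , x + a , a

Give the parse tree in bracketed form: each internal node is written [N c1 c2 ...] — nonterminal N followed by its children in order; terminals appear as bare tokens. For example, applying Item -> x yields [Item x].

[List [Item a] , [List [Item [Item a] + [Item a]] , [List [Item [Item x] + [Item a]] , [List [Item a]]]]]

List
Item , List
a , List
a , Item , List
a , Item + Item , List
a , a + Item , List
a , a + a , List
a , a + a , Item , List
a , a + a , Item + Item , List
a , a + a , x + Item , List
a , a + a , x + a , List
a , a + a , x + a , Item
a , a + a , x + a , a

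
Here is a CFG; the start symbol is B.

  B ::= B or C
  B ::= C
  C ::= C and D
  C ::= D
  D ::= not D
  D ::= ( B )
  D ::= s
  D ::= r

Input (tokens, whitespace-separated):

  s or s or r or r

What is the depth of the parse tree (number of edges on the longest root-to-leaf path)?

6

[B [B [B [B [C [D s]]] or [C [D s]]] or [C [D r]]] or [C [D r]]]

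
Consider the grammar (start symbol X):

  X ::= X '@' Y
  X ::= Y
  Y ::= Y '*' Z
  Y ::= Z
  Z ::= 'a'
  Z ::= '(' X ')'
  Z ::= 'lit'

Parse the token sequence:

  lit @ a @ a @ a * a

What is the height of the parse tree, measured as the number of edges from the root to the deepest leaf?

6

[X [X [X [X [Y [Z lit]]] @ [Y [Z a]]] @ [Y [Z a]]] @ [Y [Y [Z a]] * [Z a]]]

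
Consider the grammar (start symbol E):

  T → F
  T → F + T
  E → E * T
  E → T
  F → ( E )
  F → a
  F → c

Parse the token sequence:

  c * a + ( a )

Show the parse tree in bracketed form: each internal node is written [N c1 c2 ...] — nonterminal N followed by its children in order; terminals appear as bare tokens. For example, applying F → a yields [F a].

[E [E [T [F c]]] * [T [F a] + [T [F ( [E [T [F a]]] )]]]]

E
E * T
T * T
F * T
c * T
c * F + T
c * a + T
c * a + F
c * a + ( E )
c * a + ( T )
c * a + ( F )
c * a + ( a )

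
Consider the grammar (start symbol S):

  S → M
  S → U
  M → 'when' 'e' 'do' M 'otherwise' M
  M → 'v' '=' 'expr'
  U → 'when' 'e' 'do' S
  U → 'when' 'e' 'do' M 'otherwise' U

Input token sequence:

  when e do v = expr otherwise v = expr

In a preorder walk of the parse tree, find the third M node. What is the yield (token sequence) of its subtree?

[S [M when e do [M v = expr] otherwise [M v = expr]]]

v = expr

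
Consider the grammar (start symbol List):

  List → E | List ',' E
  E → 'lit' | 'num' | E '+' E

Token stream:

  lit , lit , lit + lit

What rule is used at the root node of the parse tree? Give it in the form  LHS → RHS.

[List [List [List [E lit]] , [E lit]] , [E [E lit] + [E lit]]]

List → List ',' E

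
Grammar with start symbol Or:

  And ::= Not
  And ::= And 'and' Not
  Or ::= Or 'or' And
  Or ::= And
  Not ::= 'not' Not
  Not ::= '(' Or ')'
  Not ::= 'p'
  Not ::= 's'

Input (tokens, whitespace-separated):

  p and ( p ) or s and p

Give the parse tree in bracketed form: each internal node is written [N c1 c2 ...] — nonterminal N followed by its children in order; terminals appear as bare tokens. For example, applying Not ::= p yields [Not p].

[Or [Or [And [And [Not p]] and [Not ( [Or [And [Not p]]] )]]] or [And [And [Not s]] and [Not p]]]

Or
Or or And
And or And
And and Not or And
Not and Not or And
p and Not or And
p and ( Or ) or And
p and ( And ) or And
p and ( Not ) or And
p and ( p ) or And
p and ( p ) or And and Not
p and ( p ) or Not and Not
p and ( p ) or s and Not
p and ( p ) or s and p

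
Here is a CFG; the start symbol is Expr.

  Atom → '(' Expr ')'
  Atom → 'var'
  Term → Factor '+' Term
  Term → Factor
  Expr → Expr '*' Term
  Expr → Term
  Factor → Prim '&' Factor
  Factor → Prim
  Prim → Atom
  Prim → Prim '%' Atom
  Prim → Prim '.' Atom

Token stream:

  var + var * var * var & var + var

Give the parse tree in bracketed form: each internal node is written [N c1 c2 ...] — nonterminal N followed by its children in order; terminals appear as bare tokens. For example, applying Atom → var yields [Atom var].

[Expr [Expr [Expr [Term [Factor [Prim [Atom var]]] + [Term [Factor [Prim [Atom var]]]]]] * [Term [Factor [Prim [Atom var]]]]] * [Term [Factor [Prim [Atom var]] & [Factor [Prim [Atom var]]]] + [Term [Factor [Prim [Atom var]]]]]]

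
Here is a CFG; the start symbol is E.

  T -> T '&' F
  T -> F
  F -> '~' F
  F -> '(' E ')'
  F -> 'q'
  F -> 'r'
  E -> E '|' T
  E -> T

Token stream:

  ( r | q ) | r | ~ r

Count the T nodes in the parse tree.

[E [E [E [T [F ( [E [E [T [F r]]] | [T [F q]]] )]]] | [T [F r]]] | [T [F ~ [F r]]]]

5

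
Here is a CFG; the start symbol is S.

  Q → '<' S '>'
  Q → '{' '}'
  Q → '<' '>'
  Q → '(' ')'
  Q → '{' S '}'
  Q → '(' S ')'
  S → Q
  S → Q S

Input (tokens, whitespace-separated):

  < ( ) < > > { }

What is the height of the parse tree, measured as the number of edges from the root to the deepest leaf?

5

[S [Q < [S [Q ( )] [S [Q < >]]] >] [S [Q { }]]]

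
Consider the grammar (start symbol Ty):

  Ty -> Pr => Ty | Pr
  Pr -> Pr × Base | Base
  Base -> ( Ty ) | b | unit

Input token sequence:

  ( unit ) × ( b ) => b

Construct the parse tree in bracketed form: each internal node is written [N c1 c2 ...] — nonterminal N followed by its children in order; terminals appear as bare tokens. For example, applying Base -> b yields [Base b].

Ty
Pr => Ty
Pr × Base => Ty
Base × Base => Ty
( Ty ) × Base => Ty
( Pr ) × Base => Ty
( Base ) × Base => Ty
( unit ) × Base => Ty
( unit ) × ( Ty ) => Ty
( unit ) × ( Pr ) => Ty
( unit ) × ( Base ) => Ty
( unit ) × ( b ) => Ty
( unit ) × ( b ) => Pr
( unit ) × ( b ) => Base
( unit ) × ( b ) => b

[Ty [Pr [Pr [Base ( [Ty [Pr [Base unit]]] )]] × [Base ( [Ty [Pr [Base b]]] )]] => [Ty [Pr [Base b]]]]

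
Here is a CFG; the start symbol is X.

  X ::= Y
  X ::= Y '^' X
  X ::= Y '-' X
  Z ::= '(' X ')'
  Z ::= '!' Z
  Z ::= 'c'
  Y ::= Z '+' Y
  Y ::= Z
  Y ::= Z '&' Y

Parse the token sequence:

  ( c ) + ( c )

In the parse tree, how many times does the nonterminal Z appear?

4

[X [Y [Z ( [X [Y [Z c]]] )] + [Y [Z ( [X [Y [Z c]]] )]]]]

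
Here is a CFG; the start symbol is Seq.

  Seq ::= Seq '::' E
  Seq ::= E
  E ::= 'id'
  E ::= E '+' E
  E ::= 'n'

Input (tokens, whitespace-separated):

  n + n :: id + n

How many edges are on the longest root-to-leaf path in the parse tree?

[Seq [Seq [E [E n] + [E n]]] :: [E [E id] + [E n]]]

4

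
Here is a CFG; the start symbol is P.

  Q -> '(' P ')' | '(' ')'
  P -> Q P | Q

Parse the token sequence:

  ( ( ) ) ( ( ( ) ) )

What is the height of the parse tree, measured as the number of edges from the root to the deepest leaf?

7

[P [Q ( [P [Q ( )]] )] [P [Q ( [P [Q ( [P [Q ( )]] )]] )]]]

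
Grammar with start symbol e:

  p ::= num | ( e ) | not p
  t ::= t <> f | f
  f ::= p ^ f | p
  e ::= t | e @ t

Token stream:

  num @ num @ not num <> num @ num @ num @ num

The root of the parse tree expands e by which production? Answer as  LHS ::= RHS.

[e [e [e [e [e [e [t [f [p num]]]] @ [t [f [p num]]]] @ [t [t [f [p not [p num]]]] <> [f [p num]]]] @ [t [f [p num]]]] @ [t [f [p num]]]] @ [t [f [p num]]]]

e ::= e @ t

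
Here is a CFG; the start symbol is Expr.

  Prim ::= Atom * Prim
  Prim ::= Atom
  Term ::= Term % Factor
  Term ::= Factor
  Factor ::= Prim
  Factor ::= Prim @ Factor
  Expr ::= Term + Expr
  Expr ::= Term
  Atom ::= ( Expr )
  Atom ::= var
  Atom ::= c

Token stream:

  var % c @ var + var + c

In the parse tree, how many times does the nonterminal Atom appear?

5

[Expr [Term [Term [Factor [Prim [Atom var]]]] % [Factor [Prim [Atom c]] @ [Factor [Prim [Atom var]]]]] + [Expr [Term [Factor [Prim [Atom var]]]] + [Expr [Term [Factor [Prim [Atom c]]]]]]]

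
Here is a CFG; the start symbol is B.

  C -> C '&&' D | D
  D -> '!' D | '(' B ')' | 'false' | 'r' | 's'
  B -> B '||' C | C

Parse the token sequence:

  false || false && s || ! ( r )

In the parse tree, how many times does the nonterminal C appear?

[B [B [B [C [D false]]] || [C [C [D false]] && [D s]]] || [C [D ! [D ( [B [C [D r]]] )]]]]

5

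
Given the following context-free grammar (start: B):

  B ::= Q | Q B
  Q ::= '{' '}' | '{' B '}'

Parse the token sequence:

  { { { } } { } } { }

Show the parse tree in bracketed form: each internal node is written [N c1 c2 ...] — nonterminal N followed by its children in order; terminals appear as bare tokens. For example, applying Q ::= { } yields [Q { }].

B
Q B
{ B } B
{ Q B } B
{ { B } B } B
{ { Q } B } B
{ { { } } B } B
{ { { } } Q } B
{ { { } } { } } B
{ { { } } { } } Q
{ { { } } { } } { }

[B [Q { [B [Q { [B [Q { }]] }] [B [Q { }]]] }] [B [Q { }]]]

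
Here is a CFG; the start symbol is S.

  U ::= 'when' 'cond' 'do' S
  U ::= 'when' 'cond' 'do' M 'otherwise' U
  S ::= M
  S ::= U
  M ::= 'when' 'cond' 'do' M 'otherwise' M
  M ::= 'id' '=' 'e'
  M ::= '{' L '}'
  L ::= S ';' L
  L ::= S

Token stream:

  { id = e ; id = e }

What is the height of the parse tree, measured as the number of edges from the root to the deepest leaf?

[S [M { [L [S [M id = e]] ; [L [S [M id = e]]]] }]]

6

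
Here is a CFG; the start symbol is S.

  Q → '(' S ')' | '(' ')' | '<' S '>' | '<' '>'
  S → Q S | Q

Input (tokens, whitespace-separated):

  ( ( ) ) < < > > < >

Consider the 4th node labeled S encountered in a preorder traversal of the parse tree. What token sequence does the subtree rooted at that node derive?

[S [Q ( [S [Q ( )]] )] [S [Q < [S [Q < >]] >] [S [Q < >]]]]

< >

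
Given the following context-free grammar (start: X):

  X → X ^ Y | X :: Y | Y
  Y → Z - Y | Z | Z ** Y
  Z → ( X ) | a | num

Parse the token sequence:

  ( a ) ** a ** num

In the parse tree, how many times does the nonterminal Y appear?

4

[X [Y [Z ( [X [Y [Z a]]] )] ** [Y [Z a] ** [Y [Z num]]]]]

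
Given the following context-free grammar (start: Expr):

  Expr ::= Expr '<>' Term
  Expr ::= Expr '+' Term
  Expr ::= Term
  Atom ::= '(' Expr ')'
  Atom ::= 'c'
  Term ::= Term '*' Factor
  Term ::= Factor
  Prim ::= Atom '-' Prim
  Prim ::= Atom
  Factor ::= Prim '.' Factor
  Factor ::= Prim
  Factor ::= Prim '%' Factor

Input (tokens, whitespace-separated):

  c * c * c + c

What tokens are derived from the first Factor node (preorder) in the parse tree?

[Expr [Expr [Term [Term [Term [Factor [Prim [Atom c]]]] * [Factor [Prim [Atom c]]]] * [Factor [Prim [Atom c]]]]] + [Term [Factor [Prim [Atom c]]]]]

c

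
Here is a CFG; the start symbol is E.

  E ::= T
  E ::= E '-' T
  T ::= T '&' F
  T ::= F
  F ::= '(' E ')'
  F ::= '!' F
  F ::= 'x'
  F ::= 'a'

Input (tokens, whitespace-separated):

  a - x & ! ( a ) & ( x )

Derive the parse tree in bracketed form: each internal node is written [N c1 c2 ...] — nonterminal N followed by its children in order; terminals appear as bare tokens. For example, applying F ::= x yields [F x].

[E [E [T [F a]]] - [T [T [T [F x]] & [F ! [F ( [E [T [F a]]] )]]] & [F ( [E [T [F x]]] )]]]

E
E - T
T - T
F - T
a - T
a - T & F
a - T & F & F
a - F & F & F
a - x & F & F
a - x & ! F & F
a - x & ! ( E ) & F
a - x & ! ( T ) & F
a - x & ! ( F ) & F
a - x & ! ( a ) & F
a - x & ! ( a ) & ( E )
a - x & ! ( a ) & ( T )
a - x & ! ( a ) & ( F )
a - x & ! ( a ) & ( x )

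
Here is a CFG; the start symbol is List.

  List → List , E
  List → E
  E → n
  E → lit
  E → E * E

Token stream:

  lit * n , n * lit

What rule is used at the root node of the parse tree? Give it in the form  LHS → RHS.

List → List , E

[List [List [E [E lit] * [E n]]] , [E [E n] * [E lit]]]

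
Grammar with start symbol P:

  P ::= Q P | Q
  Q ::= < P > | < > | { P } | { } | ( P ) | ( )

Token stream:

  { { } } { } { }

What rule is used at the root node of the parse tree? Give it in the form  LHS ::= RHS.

P ::= Q P

[P [Q { [P [Q { }]] }] [P [Q { }] [P [Q { }]]]]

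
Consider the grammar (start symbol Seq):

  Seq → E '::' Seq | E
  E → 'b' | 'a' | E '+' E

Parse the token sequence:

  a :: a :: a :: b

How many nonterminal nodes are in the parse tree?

8

[Seq [E a] :: [Seq [E a] :: [Seq [E a] :: [Seq [E b]]]]]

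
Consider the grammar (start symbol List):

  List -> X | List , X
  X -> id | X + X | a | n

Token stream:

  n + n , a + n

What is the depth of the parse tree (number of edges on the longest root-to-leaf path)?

4

[List [List [X [X n] + [X n]]] , [X [X a] + [X n]]]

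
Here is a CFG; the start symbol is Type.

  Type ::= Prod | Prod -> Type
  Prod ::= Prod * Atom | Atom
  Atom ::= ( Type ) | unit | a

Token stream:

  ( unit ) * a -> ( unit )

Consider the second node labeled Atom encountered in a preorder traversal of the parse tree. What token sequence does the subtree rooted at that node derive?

unit

[Type [Prod [Prod [Atom ( [Type [Prod [Atom unit]]] )]] * [Atom a]] -> [Type [Prod [Atom ( [Type [Prod [Atom unit]]] )]]]]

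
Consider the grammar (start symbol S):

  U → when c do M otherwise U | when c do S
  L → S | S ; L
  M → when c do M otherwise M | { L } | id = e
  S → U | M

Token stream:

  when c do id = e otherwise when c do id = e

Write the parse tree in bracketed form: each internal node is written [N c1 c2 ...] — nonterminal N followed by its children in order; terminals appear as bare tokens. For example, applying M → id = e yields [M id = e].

[S [U when c do [M id = e] otherwise [U when c do [S [M id = e]]]]]

S
U
when c do M otherwise U
when c do id = e otherwise U
when c do id = e otherwise when c do S
when c do id = e otherwise when c do M
when c do id = e otherwise when c do id = e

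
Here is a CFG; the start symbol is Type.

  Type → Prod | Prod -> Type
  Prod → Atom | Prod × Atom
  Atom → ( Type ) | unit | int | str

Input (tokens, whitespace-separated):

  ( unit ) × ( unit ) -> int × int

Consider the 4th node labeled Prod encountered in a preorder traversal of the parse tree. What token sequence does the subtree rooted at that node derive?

[Type [Prod [Prod [Atom ( [Type [Prod [Atom unit]]] )]] × [Atom ( [Type [Prod [Atom unit]]] )]] -> [Type [Prod [Prod [Atom int]] × [Atom int]]]]

unit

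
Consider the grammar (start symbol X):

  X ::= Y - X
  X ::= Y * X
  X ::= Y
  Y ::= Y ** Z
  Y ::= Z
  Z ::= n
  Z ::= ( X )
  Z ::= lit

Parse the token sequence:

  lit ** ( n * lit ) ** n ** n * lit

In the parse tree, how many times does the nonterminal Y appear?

[X [Y [Y [Y [Y [Z lit]] ** [Z ( [X [Y [Z n]] * [X [Y [Z lit]]]] )]] ** [Z n]] ** [Z n]] * [X [Y [Z lit]]]]

7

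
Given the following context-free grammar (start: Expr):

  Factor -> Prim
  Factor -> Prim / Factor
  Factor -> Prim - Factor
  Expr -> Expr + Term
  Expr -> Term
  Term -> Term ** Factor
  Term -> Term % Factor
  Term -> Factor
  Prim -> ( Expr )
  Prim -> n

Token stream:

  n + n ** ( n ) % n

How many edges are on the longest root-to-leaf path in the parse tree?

[Expr [Expr [Term [Factor [Prim n]]]] + [Term [Term [Term [Factor [Prim n]]] ** [Factor [Prim ( [Expr [Term [Factor [Prim n]]]] )]]] % [Factor [Prim n]]]]

9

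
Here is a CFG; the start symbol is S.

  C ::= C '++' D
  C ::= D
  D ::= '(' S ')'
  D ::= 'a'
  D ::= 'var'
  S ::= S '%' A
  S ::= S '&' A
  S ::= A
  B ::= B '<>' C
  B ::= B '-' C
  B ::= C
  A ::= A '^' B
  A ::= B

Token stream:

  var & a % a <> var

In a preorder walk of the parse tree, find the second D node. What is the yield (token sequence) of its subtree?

a

[S [S [S [A [B [C [D var]]]]] & [A [B [C [D a]]]]] % [A [B [B [C [D a]]] <> [C [D var]]]]]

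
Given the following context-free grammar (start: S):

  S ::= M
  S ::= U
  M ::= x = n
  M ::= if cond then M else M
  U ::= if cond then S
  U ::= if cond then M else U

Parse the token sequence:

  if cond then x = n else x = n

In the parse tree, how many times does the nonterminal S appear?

[S [M if cond then [M x = n] else [M x = n]]]

1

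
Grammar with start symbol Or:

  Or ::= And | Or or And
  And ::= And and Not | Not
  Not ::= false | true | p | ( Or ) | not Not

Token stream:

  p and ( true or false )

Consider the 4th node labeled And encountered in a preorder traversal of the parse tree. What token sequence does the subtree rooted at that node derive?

[Or [And [And [Not p]] and [Not ( [Or [Or [And [Not true]]] or [And [Not false]]] )]]]

false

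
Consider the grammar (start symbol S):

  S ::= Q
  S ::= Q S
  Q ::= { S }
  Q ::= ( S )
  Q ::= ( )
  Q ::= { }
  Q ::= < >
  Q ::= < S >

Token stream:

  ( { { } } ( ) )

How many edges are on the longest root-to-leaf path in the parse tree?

6

[S [Q ( [S [Q { [S [Q { }]] }] [S [Q ( )]]] )]]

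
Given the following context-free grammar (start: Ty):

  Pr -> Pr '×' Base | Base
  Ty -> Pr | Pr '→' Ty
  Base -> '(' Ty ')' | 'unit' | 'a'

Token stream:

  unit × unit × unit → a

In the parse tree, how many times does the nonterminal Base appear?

4

[Ty [Pr [Pr [Pr [Base unit]] × [Base unit]] × [Base unit]] → [Ty [Pr [Base a]]]]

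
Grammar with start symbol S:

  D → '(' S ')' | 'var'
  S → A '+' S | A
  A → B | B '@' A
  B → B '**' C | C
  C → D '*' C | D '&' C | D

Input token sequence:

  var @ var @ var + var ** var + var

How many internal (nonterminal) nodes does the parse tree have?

26

[S [A [B [C [D var]]] @ [A [B [C [D var]]] @ [A [B [C [D var]]]]]] + [S [A [B [B [C [D var]]] ** [C [D var]]]] + [S [A [B [C [D var]]]]]]]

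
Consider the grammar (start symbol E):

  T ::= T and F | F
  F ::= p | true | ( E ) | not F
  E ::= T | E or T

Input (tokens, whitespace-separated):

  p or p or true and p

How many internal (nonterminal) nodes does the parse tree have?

11

[E [E [E [T [F p]]] or [T [F p]]] or [T [T [F true]] and [F p]]]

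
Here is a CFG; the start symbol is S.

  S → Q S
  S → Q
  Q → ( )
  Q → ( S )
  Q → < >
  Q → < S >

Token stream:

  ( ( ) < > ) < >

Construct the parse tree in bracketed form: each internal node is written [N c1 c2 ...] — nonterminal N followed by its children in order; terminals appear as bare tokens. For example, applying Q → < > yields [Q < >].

[S [Q ( [S [Q ( )] [S [Q < >]]] )] [S [Q < >]]]

S
Q S
( S ) S
( Q S ) S
( ( ) S ) S
( ( ) Q ) S
( ( ) < > ) S
( ( ) < > ) Q
( ( ) < > ) < >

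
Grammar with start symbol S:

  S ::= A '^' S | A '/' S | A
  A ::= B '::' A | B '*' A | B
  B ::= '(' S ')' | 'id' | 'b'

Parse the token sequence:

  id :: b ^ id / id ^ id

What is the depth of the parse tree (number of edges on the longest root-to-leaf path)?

6

[S [A [B id] :: [A [B b]]] ^ [S [A [B id]] / [S [A [B id]] ^ [S [A [B id]]]]]]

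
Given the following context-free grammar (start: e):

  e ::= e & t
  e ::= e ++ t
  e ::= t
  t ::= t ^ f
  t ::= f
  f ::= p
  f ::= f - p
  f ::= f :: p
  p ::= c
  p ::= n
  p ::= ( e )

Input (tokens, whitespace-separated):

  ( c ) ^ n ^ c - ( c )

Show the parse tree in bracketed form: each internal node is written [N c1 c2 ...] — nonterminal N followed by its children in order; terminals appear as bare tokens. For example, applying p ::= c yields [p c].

e
t
t ^ f
t ^ f ^ f
f ^ f ^ f
p ^ f ^ f
( e ) ^ f ^ f
( t ) ^ f ^ f
( f ) ^ f ^ f
( p ) ^ f ^ f
( c ) ^ f ^ f
( c ) ^ p ^ f
( c ) ^ n ^ f
( c ) ^ n ^ f - p
( c ) ^ n ^ p - p
( c ) ^ n ^ c - p
( c ) ^ n ^ c - ( e )
( c ) ^ n ^ c - ( t )
( c ) ^ n ^ c - ( f )
( c ) ^ n ^ c - ( p )
( c ) ^ n ^ c - ( c )

[e [t [t [t [f [p ( [e [t [f [p c]]]] )]]] ^ [f [p n]]] ^ [f [f [p c]] - [p ( [e [t [f [p c]]]] )]]]]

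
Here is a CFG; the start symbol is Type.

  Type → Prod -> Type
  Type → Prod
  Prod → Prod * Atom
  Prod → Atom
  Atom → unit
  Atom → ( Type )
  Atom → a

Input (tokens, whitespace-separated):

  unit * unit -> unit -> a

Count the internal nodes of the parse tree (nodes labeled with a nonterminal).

[Type [Prod [Prod [Atom unit]] * [Atom unit]] -> [Type [Prod [Atom unit]] -> [Type [Prod [Atom a]]]]]

11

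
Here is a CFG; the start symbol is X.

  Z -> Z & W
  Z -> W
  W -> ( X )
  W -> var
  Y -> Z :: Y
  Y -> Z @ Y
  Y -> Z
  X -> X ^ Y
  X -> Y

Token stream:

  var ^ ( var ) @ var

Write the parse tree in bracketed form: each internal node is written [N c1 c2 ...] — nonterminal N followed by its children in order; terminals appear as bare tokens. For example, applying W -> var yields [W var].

X
X ^ Y
Y ^ Y
Z ^ Y
W ^ Y
var ^ Y
var ^ Z @ Y
var ^ W @ Y
var ^ ( X ) @ Y
var ^ ( Y ) @ Y
var ^ ( Z ) @ Y
var ^ ( W ) @ Y
var ^ ( var ) @ Y
var ^ ( var ) @ Z
var ^ ( var ) @ W
var ^ ( var ) @ var

[X [X [Y [Z [W var]]]] ^ [Y [Z [W ( [X [Y [Z [W var]]]] )]] @ [Y [Z [W var]]]]]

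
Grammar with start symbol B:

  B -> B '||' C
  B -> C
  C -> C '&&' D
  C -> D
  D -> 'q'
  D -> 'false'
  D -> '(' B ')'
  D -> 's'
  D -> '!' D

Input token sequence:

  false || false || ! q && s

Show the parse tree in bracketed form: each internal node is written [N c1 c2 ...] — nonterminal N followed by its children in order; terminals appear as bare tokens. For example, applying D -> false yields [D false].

[B [B [B [C [D false]]] || [C [D false]]] || [C [C [D ! [D q]]] && [D s]]]

B
B || C
B || C || C
C || C || C
D || C || C
false || C || C
false || D || C
false || false || C
false || false || C && D
false || false || D && D
false || false || ! D && D
false || false || ! q && D
false || false || ! q && s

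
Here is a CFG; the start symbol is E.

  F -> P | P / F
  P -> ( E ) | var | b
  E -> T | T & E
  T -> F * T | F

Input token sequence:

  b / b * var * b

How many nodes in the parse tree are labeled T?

3

[E [T [F [P b] / [F [P b]]] * [T [F [P var]] * [T [F [P b]]]]]]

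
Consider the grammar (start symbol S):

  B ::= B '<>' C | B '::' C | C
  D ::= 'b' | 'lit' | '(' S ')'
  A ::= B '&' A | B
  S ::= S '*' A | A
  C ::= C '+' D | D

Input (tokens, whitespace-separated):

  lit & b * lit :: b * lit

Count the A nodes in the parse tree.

4

[S [S [S [A [B [C [D lit]]] & [A [B [C [D b]]]]]] * [A [B [B [C [D lit]]] :: [C [D b]]]]] * [A [B [C [D lit]]]]]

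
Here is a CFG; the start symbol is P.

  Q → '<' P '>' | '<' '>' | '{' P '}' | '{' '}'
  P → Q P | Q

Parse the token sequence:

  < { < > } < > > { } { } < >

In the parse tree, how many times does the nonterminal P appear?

[P [Q < [P [Q { [P [Q < >]] }] [P [Q < >]]] >] [P [Q { }] [P [Q { }] [P [Q < >]]]]]

7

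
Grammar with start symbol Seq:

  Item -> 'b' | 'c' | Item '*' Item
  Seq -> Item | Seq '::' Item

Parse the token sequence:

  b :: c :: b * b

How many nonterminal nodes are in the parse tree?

[Seq [Seq [Seq [Item b]] :: [Item c]] :: [Item [Item b] * [Item b]]]

8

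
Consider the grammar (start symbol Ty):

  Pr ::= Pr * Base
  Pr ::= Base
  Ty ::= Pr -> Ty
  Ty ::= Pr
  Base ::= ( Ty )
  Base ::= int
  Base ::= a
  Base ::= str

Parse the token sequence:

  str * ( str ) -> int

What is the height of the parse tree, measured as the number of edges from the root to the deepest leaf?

[Ty [Pr [Pr [Base str]] * [Base ( [Ty [Pr [Base str]]] )]] -> [Ty [Pr [Base int]]]]

6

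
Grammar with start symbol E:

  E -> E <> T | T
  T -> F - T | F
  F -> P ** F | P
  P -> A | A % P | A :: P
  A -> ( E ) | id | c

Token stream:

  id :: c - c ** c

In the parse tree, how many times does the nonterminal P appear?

4

[E [T [F [P [A id] :: [P [A c]]]] - [T [F [P [A c]] ** [F [P [A c]]]]]]]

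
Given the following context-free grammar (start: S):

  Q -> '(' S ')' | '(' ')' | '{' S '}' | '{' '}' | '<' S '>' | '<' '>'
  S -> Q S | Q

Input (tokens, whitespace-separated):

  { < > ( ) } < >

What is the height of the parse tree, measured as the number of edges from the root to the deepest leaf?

[S [Q { [S [Q < >] [S [Q ( )]]] }] [S [Q < >]]]

5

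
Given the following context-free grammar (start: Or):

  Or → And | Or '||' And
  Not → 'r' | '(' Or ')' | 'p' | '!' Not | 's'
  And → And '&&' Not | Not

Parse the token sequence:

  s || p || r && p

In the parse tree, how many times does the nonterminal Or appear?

3

[Or [Or [Or [And [Not s]]] || [And [Not p]]] || [And [And [Not r]] && [Not p]]]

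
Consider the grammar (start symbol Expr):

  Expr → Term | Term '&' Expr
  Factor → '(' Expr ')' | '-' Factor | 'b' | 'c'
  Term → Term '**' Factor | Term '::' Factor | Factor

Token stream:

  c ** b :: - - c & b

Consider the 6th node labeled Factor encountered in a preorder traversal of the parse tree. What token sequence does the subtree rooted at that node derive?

b

[Expr [Term [Term [Term [Factor c]] ** [Factor b]] :: [Factor - [Factor - [Factor c]]]] & [Expr [Term [Factor b]]]]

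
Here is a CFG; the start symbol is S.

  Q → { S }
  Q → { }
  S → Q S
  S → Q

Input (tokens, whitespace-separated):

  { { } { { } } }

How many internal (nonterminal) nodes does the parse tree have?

8

[S [Q { [S [Q { }] [S [Q { [S [Q { }]] }]]] }]]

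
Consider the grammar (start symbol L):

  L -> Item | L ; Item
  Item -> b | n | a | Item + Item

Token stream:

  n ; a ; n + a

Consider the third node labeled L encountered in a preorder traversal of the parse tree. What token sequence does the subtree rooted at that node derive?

n

[L [L [L [Item n]] ; [Item a]] ; [Item [Item n] + [Item a]]]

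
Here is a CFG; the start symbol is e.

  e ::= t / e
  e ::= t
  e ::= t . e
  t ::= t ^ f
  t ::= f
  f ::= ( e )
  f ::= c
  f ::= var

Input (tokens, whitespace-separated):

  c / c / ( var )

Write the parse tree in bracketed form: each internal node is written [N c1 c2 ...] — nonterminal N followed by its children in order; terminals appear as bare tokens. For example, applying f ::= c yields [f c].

[e [t [f c]] / [e [t [f c]] / [e [t [f ( [e [t [f var]]] )]]]]]

e
t / e
f / e
c / e
c / t / e
c / f / e
c / c / e
c / c / t
c / c / f
c / c / ( e )
c / c / ( t )
c / c / ( f )
c / c / ( var )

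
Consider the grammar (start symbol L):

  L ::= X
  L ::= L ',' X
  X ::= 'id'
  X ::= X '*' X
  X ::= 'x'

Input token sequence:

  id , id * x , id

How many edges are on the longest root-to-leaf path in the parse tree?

[L [L [L [X id]] , [X [X id] * [X x]]] , [X id]]

4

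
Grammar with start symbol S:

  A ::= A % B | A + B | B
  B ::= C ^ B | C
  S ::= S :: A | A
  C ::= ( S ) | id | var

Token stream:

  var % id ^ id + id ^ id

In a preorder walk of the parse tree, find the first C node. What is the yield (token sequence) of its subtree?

var

[S [A [A [A [B [C var]]] % [B [C id] ^ [B [C id]]]] + [B [C id] ^ [B [C id]]]]]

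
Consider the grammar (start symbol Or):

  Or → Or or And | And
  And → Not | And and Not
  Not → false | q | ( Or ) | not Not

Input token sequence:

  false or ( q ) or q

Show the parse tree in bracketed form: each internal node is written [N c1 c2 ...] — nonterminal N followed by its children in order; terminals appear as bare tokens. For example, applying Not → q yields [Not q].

Or
Or or And
Or or And or And
And or And or And
Not or And or And
false or And or And
false or Not or And
false or ( Or ) or And
false or ( And ) or And
false or ( Not ) or And
false or ( q ) or And
false or ( q ) or Not
false or ( q ) or q

[Or [Or [Or [And [Not false]]] or [And [Not ( [Or [And [Not q]]] )]]] or [And [Not q]]]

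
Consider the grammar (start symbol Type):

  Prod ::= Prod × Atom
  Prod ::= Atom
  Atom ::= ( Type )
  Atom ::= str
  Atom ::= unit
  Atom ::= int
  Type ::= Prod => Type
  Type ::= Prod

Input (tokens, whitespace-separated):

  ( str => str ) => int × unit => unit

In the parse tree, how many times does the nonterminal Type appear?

5

[Type [Prod [Atom ( [Type [Prod [Atom str]] => [Type [Prod [Atom str]]]] )]] => [Type [Prod [Prod [Atom int]] × [Atom unit]] => [Type [Prod [Atom unit]]]]]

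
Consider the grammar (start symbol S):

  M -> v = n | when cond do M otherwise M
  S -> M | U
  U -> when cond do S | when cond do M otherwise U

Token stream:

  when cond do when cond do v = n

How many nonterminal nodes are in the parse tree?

[S [U when cond do [S [U when cond do [S [M v = n]]]]]]

6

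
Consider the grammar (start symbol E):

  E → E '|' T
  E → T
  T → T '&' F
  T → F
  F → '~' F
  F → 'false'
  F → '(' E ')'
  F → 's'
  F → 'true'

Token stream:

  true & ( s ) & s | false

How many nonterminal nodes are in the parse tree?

13

[E [E [T [T [T [F true]] & [F ( [E [T [F s]]] )]] & [F s]]] | [T [F false]]]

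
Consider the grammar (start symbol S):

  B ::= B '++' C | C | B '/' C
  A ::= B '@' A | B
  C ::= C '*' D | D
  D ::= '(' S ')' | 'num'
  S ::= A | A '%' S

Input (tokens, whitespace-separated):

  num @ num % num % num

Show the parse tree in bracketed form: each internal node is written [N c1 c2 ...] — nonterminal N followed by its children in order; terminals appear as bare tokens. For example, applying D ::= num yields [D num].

S
A % S
B @ A % S
C @ A % S
D @ A % S
num @ A % S
num @ B % S
num @ C % S
num @ D % S
num @ num % S
num @ num % A % S
num @ num % B % S
num @ num % C % S
num @ num % D % S
num @ num % num % S
num @ num % num % A
num @ num % num % B
num @ num % num % C
num @ num % num % D
num @ num % num % num

[S [A [B [C [D num]]] @ [A [B [C [D num]]]]] % [S [A [B [C [D num]]]] % [S [A [B [C [D num]]]]]]]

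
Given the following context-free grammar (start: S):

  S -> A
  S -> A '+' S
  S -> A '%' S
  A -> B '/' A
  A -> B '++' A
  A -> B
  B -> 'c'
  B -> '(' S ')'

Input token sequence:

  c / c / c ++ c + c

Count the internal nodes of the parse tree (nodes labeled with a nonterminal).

12

[S [A [B c] / [A [B c] / [A [B c] ++ [A [B c]]]]] + [S [A [B c]]]]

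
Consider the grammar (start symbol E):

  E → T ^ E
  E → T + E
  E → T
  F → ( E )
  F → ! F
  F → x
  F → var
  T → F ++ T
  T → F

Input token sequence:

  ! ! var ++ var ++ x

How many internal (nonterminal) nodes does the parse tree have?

9

[E [T [F ! [F ! [F var]]] ++ [T [F var] ++ [T [F x]]]]]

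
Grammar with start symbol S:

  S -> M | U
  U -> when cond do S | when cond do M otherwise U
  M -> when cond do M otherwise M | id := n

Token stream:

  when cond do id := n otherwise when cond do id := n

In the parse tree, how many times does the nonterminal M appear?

2

[S [U when cond do [M id := n] otherwise [U when cond do [S [M id := n]]]]]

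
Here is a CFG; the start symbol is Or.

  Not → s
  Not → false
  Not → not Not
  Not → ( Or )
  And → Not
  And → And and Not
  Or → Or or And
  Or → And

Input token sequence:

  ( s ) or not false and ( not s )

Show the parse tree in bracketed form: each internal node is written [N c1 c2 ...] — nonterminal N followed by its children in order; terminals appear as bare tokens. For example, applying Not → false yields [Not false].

[Or [Or [And [Not ( [Or [And [Not s]]] )]]] or [And [And [Not not [Not false]]] and [Not ( [Or [And [Not not [Not s]]]] )]]]

Or
Or or And
And or And
Not or And
( Or ) or And
( And ) or And
( Not ) or And
( s ) or And
( s ) or And and Not
( s ) or Not and Not
( s ) or not Not and Not
( s ) or not false and Not
( s ) or not false and ( Or )
( s ) or not false and ( And )
( s ) or not false and ( Not )
( s ) or not false and ( not Not )
( s ) or not false and ( not s )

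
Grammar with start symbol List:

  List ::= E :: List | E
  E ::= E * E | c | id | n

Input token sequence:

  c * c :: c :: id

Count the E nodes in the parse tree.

[List [E [E c] * [E c]] :: [List [E c] :: [List [E id]]]]

5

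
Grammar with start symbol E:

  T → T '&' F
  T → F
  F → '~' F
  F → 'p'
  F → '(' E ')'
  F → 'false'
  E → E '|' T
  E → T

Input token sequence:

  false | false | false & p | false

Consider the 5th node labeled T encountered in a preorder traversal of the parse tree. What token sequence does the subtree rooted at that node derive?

[E [E [E [E [T [F false]]] | [T [F false]]] | [T [T [F false]] & [F p]]] | [T [F false]]]

false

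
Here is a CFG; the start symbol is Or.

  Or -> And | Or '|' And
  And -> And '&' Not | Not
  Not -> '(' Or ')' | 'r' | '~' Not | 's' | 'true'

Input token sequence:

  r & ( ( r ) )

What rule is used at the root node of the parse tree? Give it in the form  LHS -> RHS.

Or -> And

[Or [And [And [Not r]] & [Not ( [Or [And [Not ( [Or [And [Not r]]] )]]] )]]]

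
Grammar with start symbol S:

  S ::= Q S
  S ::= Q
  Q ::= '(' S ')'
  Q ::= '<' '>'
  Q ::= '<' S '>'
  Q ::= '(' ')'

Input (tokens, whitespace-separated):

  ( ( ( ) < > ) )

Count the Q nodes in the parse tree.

4

[S [Q ( [S [Q ( [S [Q ( )] [S [Q < >]]] )]] )]]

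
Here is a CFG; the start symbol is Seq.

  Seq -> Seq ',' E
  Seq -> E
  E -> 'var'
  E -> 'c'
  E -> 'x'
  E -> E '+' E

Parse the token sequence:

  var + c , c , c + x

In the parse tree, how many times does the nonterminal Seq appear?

3

[Seq [Seq [Seq [E [E var] + [E c]]] , [E c]] , [E [E c] + [E x]]]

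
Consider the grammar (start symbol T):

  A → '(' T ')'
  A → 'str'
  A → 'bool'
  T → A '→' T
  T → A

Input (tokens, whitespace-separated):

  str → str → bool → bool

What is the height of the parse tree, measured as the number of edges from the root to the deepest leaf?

[T [A str] → [T [A str] → [T [A bool] → [T [A bool]]]]]

5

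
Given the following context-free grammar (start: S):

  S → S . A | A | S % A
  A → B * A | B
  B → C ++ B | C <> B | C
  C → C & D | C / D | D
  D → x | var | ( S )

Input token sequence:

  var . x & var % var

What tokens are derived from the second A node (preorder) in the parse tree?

[S [S [S [A [B [C [D var]]]]] . [A [B [C [C [D x]] & [D var]]]]] % [A [B [C [D var]]]]]

x & var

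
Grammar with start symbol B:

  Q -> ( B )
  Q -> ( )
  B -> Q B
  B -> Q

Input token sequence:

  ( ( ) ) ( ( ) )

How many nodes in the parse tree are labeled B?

4

[B [Q ( [B [Q ( )]] )] [B [Q ( [B [Q ( )]] )]]]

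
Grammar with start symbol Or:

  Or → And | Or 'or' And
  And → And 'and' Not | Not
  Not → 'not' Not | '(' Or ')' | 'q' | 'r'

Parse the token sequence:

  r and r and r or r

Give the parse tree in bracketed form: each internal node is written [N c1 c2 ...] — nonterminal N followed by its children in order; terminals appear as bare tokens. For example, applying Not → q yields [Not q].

[Or [Or [And [And [And [Not r]] and [Not r]] and [Not r]]] or [And [Not r]]]

Or
Or or And
And or And
And and Not or And
And and Not and Not or And
Not and Not and Not or And
r and Not and Not or And
r and r and Not or And
r and r and r or And
r and r and r or Not
r and r and r or r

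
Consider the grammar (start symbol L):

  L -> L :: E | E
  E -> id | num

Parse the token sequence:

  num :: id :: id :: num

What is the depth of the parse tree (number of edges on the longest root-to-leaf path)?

[L [L [L [L [E num]] :: [E id]] :: [E id]] :: [E num]]

5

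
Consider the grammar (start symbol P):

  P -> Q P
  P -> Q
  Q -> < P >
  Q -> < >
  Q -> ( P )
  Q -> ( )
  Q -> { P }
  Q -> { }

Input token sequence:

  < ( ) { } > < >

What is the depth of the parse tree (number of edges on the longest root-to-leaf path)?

[P [Q < [P [Q ( )] [P [Q { }]]] >] [P [Q < >]]]

5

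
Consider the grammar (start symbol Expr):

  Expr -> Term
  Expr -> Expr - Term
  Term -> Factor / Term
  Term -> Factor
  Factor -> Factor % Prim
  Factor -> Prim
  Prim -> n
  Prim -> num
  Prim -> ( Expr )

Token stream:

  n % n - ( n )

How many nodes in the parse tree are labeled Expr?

[Expr [Expr [Term [Factor [Factor [Prim n]] % [Prim n]]]] - [Term [Factor [Prim ( [Expr [Term [Factor [Prim n]]]] )]]]]

3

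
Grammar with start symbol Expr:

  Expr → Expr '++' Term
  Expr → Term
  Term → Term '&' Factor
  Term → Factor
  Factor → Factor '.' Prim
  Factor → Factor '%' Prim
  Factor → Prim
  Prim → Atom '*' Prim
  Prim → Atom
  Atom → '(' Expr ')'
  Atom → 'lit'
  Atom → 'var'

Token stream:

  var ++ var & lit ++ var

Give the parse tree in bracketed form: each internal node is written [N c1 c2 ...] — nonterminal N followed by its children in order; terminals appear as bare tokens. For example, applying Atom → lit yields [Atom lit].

[Expr [Expr [Expr [Term [Factor [Prim [Atom var]]]]] ++ [Term [Term [Factor [Prim [Atom var]]]] & [Factor [Prim [Atom lit]]]]] ++ [Term [Factor [Prim [Atom var]]]]]

Expr
Expr ++ Term
Expr ++ Term ++ Term
Term ++ Term ++ Term
Factor ++ Term ++ Term
Prim ++ Term ++ Term
Atom ++ Term ++ Term
var ++ Term ++ Term
var ++ Term & Factor ++ Term
var ++ Factor & Factor ++ Term
var ++ Prim & Factor ++ Term
var ++ Atom & Factor ++ Term
var ++ var & Factor ++ Term
var ++ var & Prim ++ Term
var ++ var & Atom ++ Term
var ++ var & lit ++ Term
var ++ var & lit ++ Factor
var ++ var & lit ++ Prim
var ++ var & lit ++ Atom
var ++ var & lit ++ var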